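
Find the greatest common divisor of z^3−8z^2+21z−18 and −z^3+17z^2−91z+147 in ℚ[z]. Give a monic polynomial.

z−3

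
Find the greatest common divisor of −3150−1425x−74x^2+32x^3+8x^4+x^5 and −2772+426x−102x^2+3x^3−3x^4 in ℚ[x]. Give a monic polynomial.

42+5x+x^2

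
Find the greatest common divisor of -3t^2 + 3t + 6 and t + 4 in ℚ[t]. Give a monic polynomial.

Euclidean algorithm in ℚ[t]:
  -3t^2 + 3t + 6 = (-3t + 15)(t + 4) + (-54)
  t + 4 = (-(1/54)t - 2/27)(-54) + (0)
The last nonzero remainder is the constant -54, so the polynomials are coprime and gcd = 1.

1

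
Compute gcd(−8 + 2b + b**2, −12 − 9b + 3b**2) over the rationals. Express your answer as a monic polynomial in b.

Repeated division with remainder:
  b**2 + 2b − 8 = (1/3)(3b**2 − 9b − 12) + (5b − 4)
  3b**2 − 9b − 12 = ((3/5)b − 33/25)(5b − 4) + (−432/25)
  5b − 4 = (−(125/432)b + 25/108)(−432/25) + (0)
The last nonzero remainder is the constant −432/25, so the polynomials are coprime and gcd = 1.

1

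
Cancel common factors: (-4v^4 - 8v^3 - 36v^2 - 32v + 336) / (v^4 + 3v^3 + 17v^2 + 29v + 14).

Repeated division with remainder:
  -4v^4 - 8v^3 - 36v^2 - 32v + 336 = (-4)(v^4 + 3v^3 + 17v^2 + 29v + 14) + (4v^3 + 32v^2 + 84v + 392)
  v^4 + 3v^3 + 17v^2 + 29v + 14 = ((1/4)v - 5/4)(4v^3 + 32v^2 + 84v + 392) + (36v^2 + 36v + 504)
  4v^3 + 32v^2 + 84v + 392 = ((1/9)v + 7/9)(36v^2 + 36v + 504) + (0)
Last nonzero remainder: 36v^2 + 36v + 504. Dividing through by 36 gives the monic gcd v^2 + v + 14.
Cancel v^2 + v + 14 from numerator and denominator to get the reduced form.

(-4v^2 - 4v + 24)/(v^2 + 2v + 1)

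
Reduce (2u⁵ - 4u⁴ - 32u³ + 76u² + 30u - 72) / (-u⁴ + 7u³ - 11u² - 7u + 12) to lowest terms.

By polynomial division,
  2u⁵ - 4u⁴ - 32u³ + 76u² + 30u - 72 = (-2u - 10)(-u⁴ + 7u³ - 11u² - 7u + 12) + (16u³ - 48u² - 16u + 48)
  -u⁴ + 7u³ - 11u² - 7u + 12 = (-(1/16)u + 1/4)(16u³ - 48u² - 16u + 48) + (0)
Last nonzero remainder: 16u³ - 48u² - 16u + 48. Dividing through by 16 gives the monic gcd u³ - 3u² - u + 3.
Cancel u³ - 3u² - u + 3 from numerator and denominator to get the reduced form.

(-2u² - 2u + 24)/(u - 4)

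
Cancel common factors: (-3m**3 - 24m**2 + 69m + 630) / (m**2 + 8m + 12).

(-3m**2 - 6m + 105)/(m + 2)

Apply the Euclidean algorithm:
  -3m**3 - 24m**2 + 69m + 630 = (-3m)(m**2 + 8m + 12) + (105m + 630)
  m**2 + 8m + 12 = ((1/105)m + 2/105)(105m + 630) + (0)
Last nonzero remainder: 105m + 630. Dividing through by 105 gives the monic gcd m + 6.
Cancel m + 6 from numerator and denominator to get the reduced form.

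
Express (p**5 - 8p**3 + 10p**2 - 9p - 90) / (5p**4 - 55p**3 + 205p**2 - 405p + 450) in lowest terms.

Repeated division with remainder:
  p**5 - 8p**3 + 10p**2 - 9p - 90 = ((1/5)p + 11/5)(5p**4 - 55p**3 + 205p**2 - 405p + 450) + (72p**3 - 360p**2 + 792p - 1080)
  5p**4 - 55p**3 + 205p**2 - 405p + 450 = ((5/72)p - 5/12)(72p**3 - 360p**2 + 792p - 1080) + (0)
Last nonzero remainder: 72p**3 - 360p**2 + 792p - 1080. Dividing through by 72 gives the monic gcd p**3 - 5p**2 + 11p - 15.
Cancel p**3 - 5p**2 + 11p - 15 from numerator and denominator to get the reduced form.

(p**2 + 5p + 6)/(5p - 30)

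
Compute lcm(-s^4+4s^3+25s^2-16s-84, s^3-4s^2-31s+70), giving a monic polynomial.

Euclidean algorithm in ℚ[s]:
  -s^4+4s^3+25s^2-16s-84 = (-s)(s^3-4s^2-31s+70) + (-6s^2+54s-84)
  s^3-4s^2-31s+70 = (-(1/6)s-5/6)(-6s^2+54s-84) + (0)
Last nonzero remainder: -6s^2+54s-84. Dividing through by -6 gives the monic gcd s^2-9s+14.
Then lcm(f, g) = f·g / gcd(f, g); expanding and making the result monic gives the answer.

s^5+s^4-45s^3-109s^2+164s+420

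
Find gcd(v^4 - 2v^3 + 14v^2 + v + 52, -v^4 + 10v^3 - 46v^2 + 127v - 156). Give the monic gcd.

v^2 - 3v + 13

Repeated division with remainder:
  v^4 - 2v^3 + 14v^2 + v + 52 = (-1)(-v^4 + 10v^3 - 46v^2 + 127v - 156) + (8v^3 - 32v^2 + 128v - 104)
  -v^4 + 10v^3 - 46v^2 + 127v - 156 = (-(1/8)v + 3/4)(8v^3 - 32v^2 + 128v - 104) + (-6v^2 + 18v - 78)
  8v^3 - 32v^2 + 128v - 104 = (-(4/3)v + 4/3)(-6v^2 + 18v - 78) + (0)
Last nonzero remainder: -6v^2 + 18v - 78. Dividing through by -6 gives the monic gcd v^2 - 3v + 13.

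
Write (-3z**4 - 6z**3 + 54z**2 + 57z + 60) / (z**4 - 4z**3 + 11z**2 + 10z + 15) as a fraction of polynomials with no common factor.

(-3z**2 - 3z + 60)/(z**2 - 5z + 15)

Euclidean algorithm in ℚ[z]:
  -3z**4 - 6z**3 + 54z**2 + 57z + 60 = (-3)(z**4 - 4z**3 + 11z**2 + 10z + 15) + (-18z**3 + 87z**2 + 87z + 105)
  z**4 - 4z**3 + 11z**2 + 10z + 15 = (-(1/18)z - 5/108)(-18z**3 + 87z**2 + 87z + 105) + ((715/36)z**2 + (715/36)z + 715/36)
  -18z**3 + 87z**2 + 87z + 105 = (-(648/715)z + 756/143)((715/36)z**2 + (715/36)z + 715/36) + (0)
Last nonzero remainder: (715/36)z**2 + (715/36)z + 715/36. Dividing through by 715/36 gives the monic gcd z**2 + z + 1.
Cancel z**2 + z + 1 from numerator and denominator to get the reduced form.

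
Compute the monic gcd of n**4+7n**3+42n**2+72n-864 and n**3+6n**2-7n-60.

n-3

By polynomial division,
  n**4+7n**3+42n**2+72n-864 = (n+1)(n**3+6n**2-7n-60) + (43n**2+139n-804)
  n**3+6n**2-7n-60 = ((1/43)n+119/1849)(43n**2+139n-804) + ((5088/1849)n-15264/1849)
  43n**2+139n-804 = ((79507/5088)n+123883/1272)((5088/1849)n-15264/1849) + (0)
Last nonzero remainder: (5088/1849)n-15264/1849. Dividing through by 5088/1849 gives the monic gcd n-3.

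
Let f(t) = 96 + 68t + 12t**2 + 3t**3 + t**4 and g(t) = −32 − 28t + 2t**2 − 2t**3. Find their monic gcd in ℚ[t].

16 − 2t + t**2

Euclidean algorithm in ℚ[t]:
  t**4 + 3t**3 + 12t**2 + 68t + 96 = (−(1/2)t − 2)(−2t**3 + 2t**2 − 28t − 32) + (2t**2 − 4t + 32)
  −2t**3 + 2t**2 − 28t − 32 = (−t − 1)(2t**2 − 4t + 32) + (0)
Last nonzero remainder: 2t**2 − 4t + 32. Dividing through by 2 gives the monic gcd t**2 − 2t + 16.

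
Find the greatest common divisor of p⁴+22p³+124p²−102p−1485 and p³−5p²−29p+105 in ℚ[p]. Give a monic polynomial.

p²+2p−15

Euclidean algorithm in ℚ[p]:
  p⁴+22p³+124p²−102p−1485 = (p+27)(p³−5p²−29p+105) + (288p²+576p−4320)
  p³−5p²−29p+105 = ((1/288)p−7/288)(288p²+576p−4320) + (0)
Last nonzero remainder: 288p²+576p−4320. Dividing through by 288 gives the monic gcd p²+2p−15.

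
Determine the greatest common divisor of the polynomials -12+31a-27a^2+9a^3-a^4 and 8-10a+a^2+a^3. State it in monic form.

Apply the Euclidean algorithm:
  -a^4+9a^3-27a^2+31a-12 = (-a+10)(a^3+a^2-10a+8) + (-47a^2+139a-92)
  a^3+a^2-10a+8 = (-(1/47)a-186/2209)(-47a^2+139a-92) + (-(560/2209)a+560/2209)
  -47a^2+139a-92 = ((103823/560)a-50807/140)(-(560/2209)a+560/2209) + (0)
Last nonzero remainder: -(560/2209)a+560/2209. Dividing through by -560/2209 gives the monic gcd a-1.

-1+a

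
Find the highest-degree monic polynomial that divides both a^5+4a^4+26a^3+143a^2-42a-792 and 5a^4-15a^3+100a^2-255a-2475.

a^3+2a^2+30a+99

By polynomial division,
  a^5+4a^4+26a^3+143a^2-42a-792 = ((1/5)a+7/5)(5a^4-15a^3+100a^2-255a-2475) + (27a^3+54a^2+810a+2673)
  5a^4-15a^3+100a^2-255a-2475 = ((5/27)a-25/27)(27a^3+54a^2+810a+2673) + (0)
Last nonzero remainder: 27a^3+54a^2+810a+2673. Dividing through by 27 gives the monic gcd a^3+2a^2+30a+99.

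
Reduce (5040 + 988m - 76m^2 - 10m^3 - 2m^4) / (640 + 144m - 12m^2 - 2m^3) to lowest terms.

(-630 + 34m + m^2 + m^3)/(-80 + 2m + m^2)

Apply the Euclidean algorithm:
  -2m^4 - 10m^3 - 76m^2 + 988m + 5040 = (m - 1)(-2m^3 - 12m^2 + 144m + 640) + (-232m^2 + 492m + 5680)
  -2m^3 - 12m^2 + 144m + 640 = ((1/116)m + 471/6728)(-232m^2 + 492m + 5680) + ((101915/1682)m + 203830/841)
  -232m^2 + 492m + 5680 = (-(390224/101915)m + 477688/20383)((101915/1682)m + 203830/841) + (0)
Last nonzero remainder: (101915/1682)m + 203830/841. Dividing through by 101915/1682 gives the monic gcd m + 4.
Cancel m + 4 from numerator and denominator to get the reduced form.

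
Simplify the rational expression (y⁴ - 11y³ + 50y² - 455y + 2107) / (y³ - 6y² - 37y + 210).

(y³ - 4y² + 22y - 301)/(y² + y - 30)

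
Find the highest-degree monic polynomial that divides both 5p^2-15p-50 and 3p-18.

1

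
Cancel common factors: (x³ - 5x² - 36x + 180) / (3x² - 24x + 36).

(x² + x - 30)/(3x - 6)

Euclidean algorithm in ℚ[x]:
  x³ - 5x² - 36x + 180 = ((1/3)x + 1)(3x² - 24x + 36) + (-24x + 144)
  3x² - 24x + 36 = (-(1/8)x + 1/4)(-24x + 144) + (0)
Last nonzero remainder: -24x + 144. Dividing through by -24 gives the monic gcd x - 6.
Cancel x - 6 from numerator and denominator to get the reduced form.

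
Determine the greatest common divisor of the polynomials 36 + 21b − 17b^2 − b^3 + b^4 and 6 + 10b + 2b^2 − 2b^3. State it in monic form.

−3 − 2b + b^2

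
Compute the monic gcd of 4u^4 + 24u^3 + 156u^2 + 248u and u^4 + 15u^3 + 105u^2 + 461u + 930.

u^2 + 4u + 31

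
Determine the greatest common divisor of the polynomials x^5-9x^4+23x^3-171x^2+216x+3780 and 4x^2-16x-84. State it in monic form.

x^2-4x-21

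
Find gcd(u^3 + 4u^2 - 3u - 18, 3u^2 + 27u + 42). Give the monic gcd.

By polynomial division,
  u^3 + 4u^2 - 3u - 18 = ((1/3)u - 5/3)(3u^2 + 27u + 42) + (28u + 52)
  3u^2 + 27u + 42 = ((3/28)u + 75/98)(28u + 52) + (108/49)
  28u + 52 = ((343/27)u + 637/27)(108/49) + (0)
The last nonzero remainder is the constant 108/49, so the polynomials are coprime and gcd = 1.

1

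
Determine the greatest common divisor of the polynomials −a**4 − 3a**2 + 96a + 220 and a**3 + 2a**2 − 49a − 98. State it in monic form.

a + 2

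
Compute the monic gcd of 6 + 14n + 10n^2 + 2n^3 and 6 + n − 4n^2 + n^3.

1 + n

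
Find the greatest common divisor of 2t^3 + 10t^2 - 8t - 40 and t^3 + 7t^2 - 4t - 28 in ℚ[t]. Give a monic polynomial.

t^2 - 4

Apply the Euclidean algorithm:
  2t^3 + 10t^2 - 8t - 40 = (2)(t^3 + 7t^2 - 4t - 28) + (-4t^2 + 16)
  t^3 + 7t^2 - 4t - 28 = (-(1/4)t - 7/4)(-4t^2 + 16) + (0)
Last nonzero remainder: -4t^2 + 16. Dividing through by -4 gives the monic gcd t^2 - 4.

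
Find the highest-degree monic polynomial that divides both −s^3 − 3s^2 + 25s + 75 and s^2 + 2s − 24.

By polynomial division,
  −s^3 − 3s^2 + 25s + 75 = (−s − 1)(s^2 + 2s − 24) + (3s + 51)
  s^2 + 2s − 24 = ((1/3)s − 5)(3s + 51) + (231)
  3s + 51 = ((1/77)s + 17/77)(231) + (0)
The last nonzero remainder is the constant 231, so the polynomials are coprime and gcd = 1.

1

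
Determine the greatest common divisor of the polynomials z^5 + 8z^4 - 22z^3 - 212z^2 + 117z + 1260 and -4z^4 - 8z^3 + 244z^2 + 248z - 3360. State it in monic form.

z^3 + 8z^2 - 13z - 140

By polynomial division,
  z^5 + 8z^4 - 22z^3 - 212z^2 + 117z + 1260 = (-(1/4)z - 3/2)(-4z^4 - 8z^3 + 244z^2 + 248z - 3360) + (27z^3 + 216z^2 - 351z - 3780)
  -4z^4 - 8z^3 + 244z^2 + 248z - 3360 = (-(4/27)z + 8/9)(27z^3 + 216z^2 - 351z - 3780) + (0)
Last nonzero remainder: 27z^3 + 216z^2 - 351z - 3780. Dividing through by 27 gives the monic gcd z^3 + 8z^2 - 13z - 140.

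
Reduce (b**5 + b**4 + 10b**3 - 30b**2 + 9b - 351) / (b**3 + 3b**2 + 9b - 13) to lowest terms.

By polynomial division,
  b**5 + b**4 + 10b**3 - 30b**2 + 9b - 351 = (b**2 - 2b + 7)(b**3 + 3b**2 + 9b - 13) + (-20b**2 - 80b - 260)
  b**3 + 3b**2 + 9b - 13 = (-(1/20)b + 1/20)(-20b**2 - 80b - 260) + (0)
Last nonzero remainder: -20b**2 - 80b - 260. Dividing through by -20 gives the monic gcd b**2 + 4b + 13.
Cancel b**2 + 4b + 13 from numerator and denominator to get the reduced form.

(b**3 - 3b**2 + 9b - 27)/(b - 1)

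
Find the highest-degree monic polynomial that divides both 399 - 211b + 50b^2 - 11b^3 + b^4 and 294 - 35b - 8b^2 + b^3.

-7 + b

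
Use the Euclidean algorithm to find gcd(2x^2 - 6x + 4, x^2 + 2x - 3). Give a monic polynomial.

x - 1

Euclidean algorithm in ℚ[x]:
  2x^2 - 6x + 4 = (2)(x^2 + 2x - 3) + (-10x + 10)
  x^2 + 2x - 3 = (-(1/10)x - 3/10)(-10x + 10) + (0)
Last nonzero remainder: -10x + 10. Dividing through by -10 gives the monic gcd x - 1.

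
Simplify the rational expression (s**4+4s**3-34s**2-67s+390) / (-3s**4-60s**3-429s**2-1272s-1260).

(-s**2+7s-13)/(3s**2+27s+42)

Euclidean algorithm in ℚ[s]:
  s**4+4s**3-34s**2-67s+390 = (-1/3)(-3s**4-60s**3-429s**2-1272s-1260) + (-16s**3-177s**2-491s-30)
  -3s**4-60s**3-429s**2-1272s-1260 = ((3/16)s+429/256)(-16s**3-177s**2-491s-30) + (-(10323/256)s**2-(113553/256)s-154845/128)
  -16s**3-177s**2-491s-30 = ((4096/10323)s+256/10323)(-(10323/256)s**2-(113553/256)s-154845/128) + (0)
Last nonzero remainder: -(10323/256)s**2-(113553/256)s-154845/128. Dividing through by -10323/256 gives the monic gcd s**2+11s+30.
Cancel s**2+11s+30 from numerator and denominator to get the reduced form.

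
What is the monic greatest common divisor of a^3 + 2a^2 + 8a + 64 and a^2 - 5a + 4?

1

Euclidean algorithm in ℚ[a]:
  a^3 + 2a^2 + 8a + 64 = (a + 7)(a^2 - 5a + 4) + (39a + 36)
  a^2 - 5a + 4 = ((1/39)a - 77/507)(39a + 36) + (1600/169)
  39a + 36 = ((6591/1600)a + 1521/400)(1600/169) + (0)
The last nonzero remainder is the constant 1600/169, so the polynomials are coprime and gcd = 1.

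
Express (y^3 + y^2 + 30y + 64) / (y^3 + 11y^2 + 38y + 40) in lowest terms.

Apply the Euclidean algorithm:
  y^3 + y^2 + 30y + 64 = (y^3 + 11y^2 + 38y + 40) + (−10y^2 − 8y + 24)
  y^3 + 11y^2 + 38y + 40 = (−(1/10)y − 51/50)(−10y^2 − 8y + 24) + ((806/25)y + 1612/25)
  −10y^2 − 8y + 24 = (−(125/403)y + 150/403)((806/25)y + 1612/25) + (0)
Last nonzero remainder: (806/25)y + 1612/25. Dividing through by 806/25 gives the monic gcd y + 2.
Cancel y + 2 from numerator and denominator to get the reduced form.

(y^2 − y + 32)/(y^2 + 9y + 20)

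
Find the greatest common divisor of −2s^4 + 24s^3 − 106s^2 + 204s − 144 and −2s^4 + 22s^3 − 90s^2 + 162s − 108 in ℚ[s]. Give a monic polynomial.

s^3 − 8s^2 + 21s − 18

Euclidean algorithm in ℚ[s]:
  −2s^4 + 24s^3 − 106s^2 + 204s − 144 = (−2s^4 + 22s^3 − 90s^2 + 162s − 108) + (2s^3 − 16s^2 + 42s − 36)
  −2s^4 + 22s^3 − 90s^2 + 162s − 108 = (−s + 3)(2s^3 − 16s^2 + 42s − 36) + (0)
Last nonzero remainder: 2s^3 − 16s^2 + 42s − 36. Dividing through by 2 gives the monic gcd s^3 − 8s^2 + 21s − 18.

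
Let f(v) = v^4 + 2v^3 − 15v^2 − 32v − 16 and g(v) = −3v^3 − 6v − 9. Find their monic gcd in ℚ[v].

v + 1

Apply the Euclidean algorithm:
  v^4 + 2v^3 − 15v^2 − 32v − 16 = (−(1/3)v − 2/3)(−3v^3 − 6v − 9) + (−17v^2 − 39v − 22)
  −3v^3 − 6v − 9 = ((3/17)v − 117/289)(−17v^2 − 39v − 22) + (−(5175/289)v − 5175/289)
  −17v^2 − 39v − 22 = ((4913/5175)v + 6358/5175)(−(5175/289)v − 5175/289) + (0)
Last nonzero remainder: −(5175/289)v − 5175/289. Dividing through by −5175/289 gives the monic gcd v + 1.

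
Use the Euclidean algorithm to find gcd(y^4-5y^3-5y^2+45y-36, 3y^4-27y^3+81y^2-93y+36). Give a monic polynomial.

y^3-8y^2+19y-12

Apply the Euclidean algorithm:
  y^4-5y^3-5y^2+45y-36 = (1/3)(3y^4-27y^3+81y^2-93y+36) + (4y^3-32y^2+76y-48)
  3y^4-27y^3+81y^2-93y+36 = ((3/4)y-3/4)(4y^3-32y^2+76y-48) + (0)
Last nonzero remainder: 4y^3-32y^2+76y-48. Dividing through by 4 gives the monic gcd y^3-8y^2+19y-12.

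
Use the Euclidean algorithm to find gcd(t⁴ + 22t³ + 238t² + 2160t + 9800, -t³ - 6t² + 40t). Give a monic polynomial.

By polynomial division,
  t⁴ + 22t³ + 238t² + 2160t + 9800 = (-t - 16)(-t³ - 6t² + 40t) + (182t² + 2800t + 9800)
  -t³ - 6t² + 40t = (-(1/182)t + 61/1183)(182t² + 2800t + 9800) + (-(8540/169)t - 85400/169)
  182t² + 2800t + 9800 = (-(2197/610)t - 1183/61)(-(8540/169)t - 85400/169) + (0)
Last nonzero remainder: -(8540/169)t - 85400/169. Dividing through by -8540/169 gives the monic gcd t + 10.

t + 10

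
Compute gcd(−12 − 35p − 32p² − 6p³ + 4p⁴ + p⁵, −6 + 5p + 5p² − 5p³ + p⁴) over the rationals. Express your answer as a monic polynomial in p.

Euclidean algorithm in ℚ[p]:
  p⁵ + 4p⁴ − 6p³ − 32p² − 35p − 12 = (p + 9)(p⁴ − 5p³ + 5p² + 5p − 6) + (34p³ − 82p² − 74p + 42)
  p⁴ − 5p³ + 5p² + 5p − 6 = ((1/34)p − 22/289)(34p³ − 82p² − 74p + 42) + ((270/289)p² − (540/289)p − 810/289)
  34p³ − 82p² − 74p + 42 = ((4913/135)p − 2023/135)((270/289)p² − (540/289)p − 810/289) + (0)
Last nonzero remainder: (270/289)p² − (540/289)p − 810/289. Dividing through by 270/289 gives the monic gcd p² − 2p − 3.

−3 − 2p + p²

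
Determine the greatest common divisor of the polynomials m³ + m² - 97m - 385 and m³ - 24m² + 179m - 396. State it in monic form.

Repeated division with remainder:
  m³ + m² - 97m - 385 = (m³ - 24m² + 179m - 396) + (25m² - 276m + 11)
  m³ - 24m² + 179m - 396 = ((1/25)m - 324/625)(25m² - 276m + 11) + ((22176/625)m - 243936/625)
  25m² - 276m + 11 = ((15625/22176)m - 625/22176)((22176/625)m - 243936/625) + (0)
Last nonzero remainder: (22176/625)m - 243936/625. Dividing through by 22176/625 gives the monic gcd m - 11.

m - 11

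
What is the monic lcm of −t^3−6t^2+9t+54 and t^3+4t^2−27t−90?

t^4+t^3−39t^2−9t+270

Euclidean algorithm in ℚ[t]:
  −t^3−6t^2+9t+54 = (−1)(t^3+4t^2−27t−90) + (−2t^2−18t−36)
  t^3+4t^2−27t−90 = (−(1/2)t+5/2)(−2t^2−18t−36) + (0)
Last nonzero remainder: −2t^2−18t−36. Dividing through by −2 gives the monic gcd t^2+9t+18.
Then lcm(f, g) = f·g / gcd(f, g); expanding and making the result monic gives the answer.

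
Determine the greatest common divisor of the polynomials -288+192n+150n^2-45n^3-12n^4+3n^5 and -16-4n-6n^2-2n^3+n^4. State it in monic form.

Repeated division with remainder:
  3n^5-12n^4-45n^3+150n^2+192n-288 = (3n-6)(n^4-2n^3-6n^2-4n-16) + (-39n^3+126n^2+216n-384)
  n^4-2n^3-6n^2-4n-16 = (-(1/39)n-16/507)(-39n^3+126n^2+216n-384) + ((594/169)n^2-(1188/169)n-4752/169)
  -39n^3+126n^2+216n-384 = (-(2197/198)n+1352/99)((594/169)n^2-(1188/169)n-4752/169) + (0)
Last nonzero remainder: (594/169)n^2-(1188/169)n-4752/169. Dividing through by 594/169 gives the monic gcd n^2-2n-8.

-8-2n+n^2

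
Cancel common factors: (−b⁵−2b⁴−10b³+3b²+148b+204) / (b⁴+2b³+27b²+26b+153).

(−b³−b²+8b+12)/(b²+b+9)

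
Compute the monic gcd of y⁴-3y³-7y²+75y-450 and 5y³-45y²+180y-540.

Apply the Euclidean algorithm:
  y⁴-3y³-7y²+75y-450 = ((1/5)y+6/5)(5y³-45y²+180y-540) + (11y²-33y+198)
  5y³-45y²+180y-540 = ((5/11)y-30/11)(11y²-33y+198) + (0)
Last nonzero remainder: 11y²-33y+198. Dividing through by 11 gives the monic gcd y²-3y+18.

y²-3y+18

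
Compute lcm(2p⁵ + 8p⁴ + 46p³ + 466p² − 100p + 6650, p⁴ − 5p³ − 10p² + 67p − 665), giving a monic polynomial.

By polynomial division,
  2p⁵ + 8p⁴ + 46p³ + 466p² − 100p + 6650 = (2p + 18)(p⁴ − 5p³ − 10p² + 67p − 665) + (156p³ + 512p² + 24p + 18620)
  p⁴ − 5p³ − 10p² + 67p − 665 = ((1/156)p − 323/6084)(156p³ + 512p² + 24p + 18620) + ((25900/1521)p² − (25900/507)p + 492100/1521)
  156p³ + 512p² + 24p + 18620 = ((59319/6475)p + 10647/185)((25900/1521)p² − (25900/507)p + 492100/1521) + (0)
Last nonzero remainder: (25900/1521)p² − (25900/507)p + 492100/1521. Dividing through by 25900/1521 gives the monic gcd p² − 3p + 19.
Then lcm(f, g) = f·g / gcd(f, g); expanding and making the result monic gives the answer.

p⁷ + 2p⁶ − 20p⁵ + 47p⁴ − 1321p³ − 4730p² − 4900p − 116375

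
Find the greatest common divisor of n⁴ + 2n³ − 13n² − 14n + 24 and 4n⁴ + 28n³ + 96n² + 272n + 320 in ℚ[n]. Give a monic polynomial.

n² + 6n + 8

Apply the Euclidean algorithm:
  n⁴ + 2n³ − 13n² − 14n + 24 = (1/4)(4n⁴ + 28n³ + 96n² + 272n + 320) + (−5n³ − 37n² − 82n − 56)
  4n⁴ + 28n³ + 96n² + 272n + 320 = (−(4/5)n + 8/25)(−5n³ − 37n² − 82n − 56) + ((1056/25)n² + (6336/25)n + 8448/25)
  −5n³ − 37n² − 82n − 56 = (−(125/1056)n − 175/1056)((1056/25)n² + (6336/25)n + 8448/25) + (0)
Last nonzero remainder: (1056/25)n² + (6336/25)n + 8448/25. Dividing through by 1056/25 gives the monic gcd n² + 6n + 8.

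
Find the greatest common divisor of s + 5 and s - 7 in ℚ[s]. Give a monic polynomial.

Apply the Euclidean algorithm:
  s + 5 = (s - 7) + (12)
  s - 7 = ((1/12)s - 7/12)(12) + (0)
The last nonzero remainder is the constant 12, so the polynomials are coprime and gcd = 1.

1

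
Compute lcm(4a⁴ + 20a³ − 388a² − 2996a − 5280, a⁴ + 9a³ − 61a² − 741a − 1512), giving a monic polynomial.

a⁶ + 3a⁵ − 170a⁴ − 870a³ + 6289a² + 49827a + 83160

Repeated division with remainder:
  4a⁴ + 20a³ − 388a² − 2996a − 5280 = (4)(a⁴ + 9a³ − 61a² − 741a − 1512) + (−16a³ − 144a² − 32a + 768)
  a⁴ + 9a³ − 61a² − 741a − 1512 = (−(1/16)a)(−16a³ − 144a² − 32a + 768) + (−63a² − 693a − 1512)
  −16a³ − 144a² − 32a + 768 = ((16/63)a − 32/63)(−63a² − 693a − 1512) + (0)
Last nonzero remainder: −63a² − 693a − 1512. Dividing through by −63 gives the monic gcd a² + 11a + 24.
Then lcm(f, g) = f·g / gcd(f, g); expanding and making the result monic gives the answer.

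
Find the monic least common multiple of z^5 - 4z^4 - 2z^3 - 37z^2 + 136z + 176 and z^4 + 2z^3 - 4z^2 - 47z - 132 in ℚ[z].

z^6 - z^5 - 14z^4 - 43z^3 + 25z^2 + 584z + 528

Apply the Euclidean algorithm:
  z^5 - 4z^4 - 2z^3 - 37z^2 + 136z + 176 = (z - 6)(z^4 + 2z^3 - 4z^2 - 47z - 132) + (14z^3 - 14z^2 - 14z - 616)
  z^4 + 2z^3 - 4z^2 - 47z - 132 = ((1/14)z + 3/14)(14z^3 - 14z^2 - 14z - 616) + (0)
Last nonzero remainder: 14z^3 - 14z^2 - 14z - 616. Dividing through by 14 gives the monic gcd z^3 - z^2 - z - 44.
Then lcm(f, g) = f·g / gcd(f, g); expanding and making the result monic gives the answer.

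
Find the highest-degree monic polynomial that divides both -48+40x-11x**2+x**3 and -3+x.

-3+x

Repeated division with remainder:
  x**3-11x**2+40x-48 = (x**2-8x+16)(x-3) + (0)
The last nonzero remainder x-3 is already monic.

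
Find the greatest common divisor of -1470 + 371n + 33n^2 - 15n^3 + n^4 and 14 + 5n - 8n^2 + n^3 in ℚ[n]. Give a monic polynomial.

-7 + n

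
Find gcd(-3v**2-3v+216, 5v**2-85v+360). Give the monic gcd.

v-8

By polynomial division,
  -3v**2-3v+216 = (-3/5)(5v**2-85v+360) + (-54v+432)
  5v**2-85v+360 = (-(5/54)v+5/6)(-54v+432) + (0)
Last nonzero remainder: -54v+432. Dividing through by -54 gives the monic gcd v-8.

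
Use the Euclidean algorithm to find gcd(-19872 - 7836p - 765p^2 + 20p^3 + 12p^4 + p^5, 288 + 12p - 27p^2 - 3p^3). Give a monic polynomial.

32 + 12p + p^2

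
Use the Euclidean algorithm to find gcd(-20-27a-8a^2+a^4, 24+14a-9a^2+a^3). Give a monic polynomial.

-4-3a+a^2

By polynomial division,
  a^4-8a^2-27a-20 = (a+9)(a^3-9a^2+14a+24) + (59a^2-177a-236)
  a^3-9a^2+14a+24 = ((1/59)a-6/59)(59a^2-177a-236) + (0)
Last nonzero remainder: 59a^2-177a-236. Dividing through by 59 gives the monic gcd a^2-3a-4.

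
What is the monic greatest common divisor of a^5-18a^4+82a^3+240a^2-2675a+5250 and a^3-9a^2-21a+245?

a^2-2a-35

Apply the Euclidean algorithm:
  a^5-18a^4+82a^3+240a^2-2675a+5250 = (a^2-9a+22)(a^3-9a^2-21a+245) + (4a^2-8a-140)
  a^3-9a^2-21a+245 = ((1/4)a-7/4)(4a^2-8a-140) + (0)
Last nonzero remainder: 4a^2-8a-140. Dividing through by 4 gives the monic gcd a^2-2a-35.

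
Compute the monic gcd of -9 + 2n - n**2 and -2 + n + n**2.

By polynomial division,
  -n**2 + 2n - 9 = (-1)(n**2 + n - 2) + (3n - 11)
  n**2 + n - 2 = ((1/3)n + 14/9)(3n - 11) + (136/9)
  3n - 11 = ((27/136)n - 99/136)(136/9) + (0)
The last nonzero remainder is the constant 136/9, so the polynomials are coprime and gcd = 1.

1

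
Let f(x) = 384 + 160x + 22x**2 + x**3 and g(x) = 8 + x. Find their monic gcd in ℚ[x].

8 + x

By polynomial division,
  x**3 + 22x**2 + 160x + 384 = (x**2 + 14x + 48)(x + 8) + (0)
The last nonzero remainder x + 8 is already monic.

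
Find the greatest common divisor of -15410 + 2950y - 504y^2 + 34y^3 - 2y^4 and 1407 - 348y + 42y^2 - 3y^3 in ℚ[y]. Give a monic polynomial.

By polynomial division,
  -2y^4 + 34y^3 - 504y^2 + 2950y - 15410 = ((2/3)y - 2)(-3y^3 + 42y^2 - 348y + 1407) + (-188y^2 + 1316y - 12596)
  -3y^3 + 42y^2 - 348y + 1407 = ((3/188)y - 21/188)(-188y^2 + 1316y - 12596) + (0)
Last nonzero remainder: -188y^2 + 1316y - 12596. Dividing through by -188 gives the monic gcd y^2 - 7y + 67.

67 - 7y + y^2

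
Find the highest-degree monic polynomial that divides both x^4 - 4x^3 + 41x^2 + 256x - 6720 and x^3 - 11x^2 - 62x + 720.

By polynomial division,
  x^4 - 4x^3 + 41x^2 + 256x - 6720 = (x + 7)(x^3 - 11x^2 - 62x + 720) + (180x^2 - 30x - 11760)
  x^3 - 11x^2 - 62x + 720 = ((1/180)x - 13/216)(180x^2 - 30x - 11760) + ((55/36)x + 110/9)
  180x^2 - 30x - 11760 = ((1296/11)x - 10584/11)((55/36)x + 110/9) + (0)
Last nonzero remainder: (55/36)x + 110/9. Dividing through by 55/36 gives the monic gcd x + 8.

x + 8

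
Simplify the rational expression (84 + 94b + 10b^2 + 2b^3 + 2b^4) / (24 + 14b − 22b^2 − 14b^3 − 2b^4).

By polynomial division,
  2b^4 + 2b^3 + 10b^2 + 94b + 84 = (−1)(−2b^4 − 14b^3 − 22b^2 + 14b + 24) + (−12b^3 − 12b^2 + 108b + 108)
  −2b^4 − 14b^3 − 22b^2 + 14b + 24 = ((1/6)b + 1)(−12b^3 − 12b^2 + 108b + 108) + (−28b^2 − 112b − 84)
  −12b^3 − 12b^2 + 108b + 108 = ((3/7)b − 9/7)(−28b^2 − 112b − 84) + (0)
Last nonzero remainder: −28b^2 − 112b − 84. Dividing through by −28 gives the monic gcd b^2 + 4b + 3.
Cancel b^2 + 4b + 3 from numerator and denominator to get the reduced form.

(−14 + 3b − b^2)/(−4 + 3b + b^2)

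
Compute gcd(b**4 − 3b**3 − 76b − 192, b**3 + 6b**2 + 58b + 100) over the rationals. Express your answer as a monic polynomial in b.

b + 2

Repeated division with remainder:
  b**4 − 3b**3 − 76b − 192 = (b − 9)(b**3 + 6b**2 + 58b + 100) + (−4b**2 + 346b + 708)
  b**3 + 6b**2 + 58b + 100 = (−(1/4)b − 185/8)(−4b**2 + 346b + 708) + ((32945/4)b + 32945/2)
  −4b**2 + 346b + 708 = (−(16/32945)b + 1416/32945)((32945/4)b + 32945/2) + (0)
Last nonzero remainder: (32945/4)b + 32945/2. Dividing through by 32945/4 gives the monic gcd b + 2.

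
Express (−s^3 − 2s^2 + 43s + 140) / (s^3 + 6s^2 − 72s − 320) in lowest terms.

(−s^2 + 2s + 35)/(s^2 + 2s − 80)

Euclidean algorithm in ℚ[s]:
  −s^3 − 2s^2 + 43s + 140 = (−1)(s^3 + 6s^2 − 72s − 320) + (4s^2 − 29s − 180)
  s^3 + 6s^2 − 72s − 320 = ((1/4)s + 53/16)(4s^2 − 29s − 180) + ((1105/16)s + 1105/4)
  4s^2 − 29s − 180 = ((64/1105)s − 144/221)((1105/16)s + 1105/4) + (0)
Last nonzero remainder: (1105/16)s + 1105/4. Dividing through by 1105/16 gives the monic gcd s + 4.
Cancel s + 4 from numerator and denominator to get the reduced form.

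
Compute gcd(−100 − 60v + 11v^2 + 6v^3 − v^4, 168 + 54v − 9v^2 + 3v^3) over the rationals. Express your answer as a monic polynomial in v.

Euclidean algorithm in ℚ[v]:
  −v^4 + 6v^3 + 11v^2 − 60v − 100 = (−(1/3)v + 1)(3v^3 − 9v^2 + 54v + 168) + (38v^2 − 58v − 268)
  3v^3 − 9v^2 + 54v + 168 = ((3/38)v − 42/361)(38v^2 − 58v − 268) + ((24696/361)v + 49392/361)
  38v^2 − 58v − 268 = ((6859/12348)v − 24187/12348)((24696/361)v + 49392/361) + (0)
Last nonzero remainder: (24696/361)v + 49392/361. Dividing through by 24696/361 gives the monic gcd v + 2.

2 + v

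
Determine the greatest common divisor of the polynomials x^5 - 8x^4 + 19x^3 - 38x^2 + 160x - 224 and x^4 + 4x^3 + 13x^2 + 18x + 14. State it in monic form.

x^2 + 2x + 7

Euclidean algorithm in ℚ[x]:
  x^5 - 8x^4 + 19x^3 - 38x^2 + 160x - 224 = (x - 12)(x^4 + 4x^3 + 13x^2 + 18x + 14) + (54x^3 + 100x^2 + 362x - 56)
  x^4 + 4x^3 + 13x^2 + 18x + 14 = ((1/54)x + 29/729)(54x^3 + 100x^2 + 362x - 56) + ((1690/729)x^2 + (3380/729)x + 11830/729)
  54x^3 + 100x^2 + 362x - 56 = ((19683/845)x - 2916/845)((1690/729)x^2 + (3380/729)x + 11830/729) + (0)
Last nonzero remainder: (1690/729)x^2 + (3380/729)x + 11830/729. Dividing through by 1690/729 gives the monic gcd x^2 + 2x + 7.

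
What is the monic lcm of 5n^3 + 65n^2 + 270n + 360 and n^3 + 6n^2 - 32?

Apply the Euclidean algorithm:
  5n^3 + 65n^2 + 270n + 360 = (5)(n^3 + 6n^2 - 32) + (35n^2 + 270n + 520)
  n^3 + 6n^2 - 32 = ((1/35)n - 12/245)(35n^2 + 270n + 520) + (-(80/49)n - 320/49)
  35n^2 + 270n + 520 = (-(343/16)n - 637/8)(-(80/49)n - 320/49) + (0)
Last nonzero remainder: -(80/49)n - 320/49. Dividing through by -80/49 gives the monic gcd n + 4.
Then lcm(f, g) = f·g / gcd(f, g); expanding and making the result monic gives the answer.

n^5 + 15n^4 + 72n^3 + 76n^2 - 288n - 576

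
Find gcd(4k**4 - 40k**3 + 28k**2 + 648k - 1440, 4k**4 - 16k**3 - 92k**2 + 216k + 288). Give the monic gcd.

k**3 - 5k**2 - 18k + 72

By polynomial division,
  4k**4 - 40k**3 + 28k**2 + 648k - 1440 = (4k**4 - 16k**3 - 92k**2 + 216k + 288) + (-24k**3 + 120k**2 + 432k - 1728)
  4k**4 - 16k**3 - 92k**2 + 216k + 288 = (-(1/6)k - 1/6)(-24k**3 + 120k**2 + 432k - 1728) + (0)
Last nonzero remainder: -24k**3 + 120k**2 + 432k - 1728. Dividing through by -24 gives the monic gcd k**3 - 5k**2 - 18k + 72.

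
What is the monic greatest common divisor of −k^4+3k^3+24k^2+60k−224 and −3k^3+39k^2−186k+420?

Apply the Euclidean algorithm:
  −k^4+3k^3+24k^2+60k−224 = ((1/3)k+10/3)(−3k^3+39k^2−186k+420) + (−44k^2+540k−1624)
  −3k^3+39k^2−186k+420 = ((3/44)k−6/121)(−44k^2+540k−1624) + (−(5868/121)k+41076/121)
  −44k^2+540k−1624 = ((1331/1467)k−7018/1467)(−(5868/121)k+41076/121) + (0)
Last nonzero remainder: −(5868/121)k+41076/121. Dividing through by −5868/121 gives the monic gcd k−7.

k−7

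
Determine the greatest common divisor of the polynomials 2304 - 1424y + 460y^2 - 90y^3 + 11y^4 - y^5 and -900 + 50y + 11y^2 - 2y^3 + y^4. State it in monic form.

Repeated division with remainder:
  -y^5 + 11y^4 - 90y^3 + 460y^2 - 1424y + 2304 = (-y + 9)(y^4 - 2y^3 + 11y^2 + 50y - 900) + (-61y^3 + 411y^2 - 2774y + 10404)
  y^4 - 2y^3 + 11y^2 + 50y - 900 = (-(1/61)y - 289/3721)(-61y^3 + 411y^2 - 2774y + 10404) + (-(9504/3721)y^2 + (19008/3721)y - 342144/3721)
  -61y^3 + 411y^2 - 2774y + 10404 = ((226981/9504)y - 1075369/9504)(-(9504/3721)y^2 + (19008/3721)y - 342144/3721) + (0)
Last nonzero remainder: -(9504/3721)y^2 + (19008/3721)y - 342144/3721. Dividing through by -9504/3721 gives the monic gcd y^2 - 2y + 36.

36 - 2y + y^2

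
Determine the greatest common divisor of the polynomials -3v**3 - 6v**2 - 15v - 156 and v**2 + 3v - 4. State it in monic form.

v + 4

By polynomial division,
  -3v**3 - 6v**2 - 15v - 156 = (-3v + 3)(v**2 + 3v - 4) + (-36v - 144)
  v**2 + 3v - 4 = (-(1/36)v + 1/36)(-36v - 144) + (0)
Last nonzero remainder: -36v - 144. Dividing through by -36 gives the monic gcd v + 4.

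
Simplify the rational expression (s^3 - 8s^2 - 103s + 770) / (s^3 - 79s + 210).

(s - 11)/(s - 3)

Euclidean algorithm in ℚ[s]:
  s^3 - 8s^2 - 103s + 770 = (s^3 - 79s + 210) + (-8s^2 - 24s + 560)
  s^3 - 79s + 210 = (-(1/8)s + 3/8)(-8s^2 - 24s + 560) + (0)
Last nonzero remainder: -8s^2 - 24s + 560. Dividing through by -8 gives the monic gcd s^2 + 3s - 70.
Cancel s^2 + 3s - 70 from numerator and denominator to get the reduced form.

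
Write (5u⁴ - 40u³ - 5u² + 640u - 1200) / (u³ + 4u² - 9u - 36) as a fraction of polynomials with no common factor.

(5u² - 45u + 100)/(u + 3)

By polynomial division,
  5u⁴ - 40u³ - 5u² + 640u - 1200 = (5u - 60)(u³ + 4u² - 9u - 36) + (280u² + 280u - 3360)
  u³ + 4u² - 9u - 36 = ((1/280)u + 3/280)(280u² + 280u - 3360) + (0)
Last nonzero remainder: 280u² + 280u - 3360. Dividing through by 280 gives the monic gcd u² + u - 12.
Cancel u² + u - 12 from numerator and denominator to get the reduced form.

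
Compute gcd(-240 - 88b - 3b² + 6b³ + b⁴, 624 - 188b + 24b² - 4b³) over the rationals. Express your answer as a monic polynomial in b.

Repeated division with remainder:
  b⁴ + 6b³ - 3b² - 88b - 240 = (-(1/4)b - 3)(-4b³ + 24b² - 188b + 624) + (22b² - 496b + 1632)
  -4b³ + 24b² - 188b + 624 = (-(2/11)b - 364/121)(22b² - 496b + 1632) + (-(167388/121)b + 669552/121)
  22b² - 496b + 1632 = (-(1331/83694)b + 4114/13949)(-(167388/121)b + 669552/121) + (0)
Last nonzero remainder: -(167388/121)b + 669552/121. Dividing through by -167388/121 gives the monic gcd b - 4.

-4 + b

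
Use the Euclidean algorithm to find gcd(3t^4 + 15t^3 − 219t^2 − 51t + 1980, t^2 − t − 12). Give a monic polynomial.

t^2 − t − 12

Euclidean algorithm in ℚ[t]:
  3t^4 + 15t^3 − 219t^2 − 51t + 1980 = (3t^2 + 18t − 165)(t^2 − t − 12) + (0)
The last nonzero remainder t^2 − t − 12 is already monic.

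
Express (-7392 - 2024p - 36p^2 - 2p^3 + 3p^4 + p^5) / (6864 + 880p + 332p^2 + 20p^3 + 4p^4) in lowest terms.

(-168 - 46p + 3p^2 + p^3)/(156 + 20p + 4p^2)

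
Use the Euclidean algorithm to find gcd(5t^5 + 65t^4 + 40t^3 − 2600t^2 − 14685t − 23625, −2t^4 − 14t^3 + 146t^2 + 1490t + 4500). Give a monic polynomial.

Euclidean algorithm in ℚ[t]:
  5t^5 + 65t^4 + 40t^3 − 2600t^2 − 14685t − 23625 = (−(5/2)t − 15)(−2t^4 − 14t^3 + 146t^2 + 1490t + 4500) + (195t^3 + 3315t^2 + 18915t + 43875)
  −2t^4 − 14t^3 + 146t^2 + 1490t + 4500 = (−(2/195)t + 4/39)(195t^3 + 3315t^2 + 18915t + 43875) + (0)
Last nonzero remainder: 195t^3 + 3315t^2 + 18915t + 43875. Dividing through by 195 gives the monic gcd t^3 + 17t^2 + 97t + 225.

t^3 + 17t^2 + 97t + 225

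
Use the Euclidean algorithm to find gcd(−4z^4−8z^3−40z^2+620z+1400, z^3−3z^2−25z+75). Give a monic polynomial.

z−5

Apply the Euclidean algorithm:
  −4z^4−8z^3−40z^2+620z+1400 = (−4z−20)(z^3−3z^2−25z+75) + (−200z^2+420z+2900)
  z^3−3z^2−25z+75 = (−(1/200)z+9/2000)(−200z^2+420z+2900) + (−(1239/100)z+1239/20)
  −200z^2+420z+2900 = ((20000/1239)z+58000/1239)(−(1239/100)z+1239/20) + (0)
Last nonzero remainder: −(1239/100)z+1239/20. Dividing through by −1239/100 gives the monic gcd z−5.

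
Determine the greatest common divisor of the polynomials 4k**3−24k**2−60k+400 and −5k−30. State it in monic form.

1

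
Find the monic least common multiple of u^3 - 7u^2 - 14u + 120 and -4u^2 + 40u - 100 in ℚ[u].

Euclidean algorithm in ℚ[u]:
  u^3 - 7u^2 - 14u + 120 = (-(1/4)u - 3/4)(-4u^2 + 40u - 100) + (-9u + 45)
  -4u^2 + 40u - 100 = ((4/9)u - 20/9)(-9u + 45) + (0)
Last nonzero remainder: -9u + 45. Dividing through by -9 gives the monic gcd u - 5.
Then lcm(f, g) = f·g / gcd(f, g); expanding and making the result monic gives the answer.

u^4 - 12u^3 + 21u^2 + 190u - 600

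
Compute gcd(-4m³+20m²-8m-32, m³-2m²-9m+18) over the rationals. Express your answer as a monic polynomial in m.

m-2

Repeated division with remainder:
  -4m³+20m²-8m-32 = (-4)(m³-2m²-9m+18) + (12m²-44m+40)
  m³-2m²-9m+18 = ((1/12)m+5/36)(12m²-44m+40) + (-(56/9)m+112/9)
  12m²-44m+40 = (-(27/14)m+45/14)(-(56/9)m+112/9) + (0)
Last nonzero remainder: -(56/9)m+112/9. Dividing through by -56/9 gives the monic gcd m-2.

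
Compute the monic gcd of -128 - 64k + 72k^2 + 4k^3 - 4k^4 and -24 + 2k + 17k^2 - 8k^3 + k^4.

By polynomial division,
  -4k^4 + 4k^3 + 72k^2 - 64k - 128 = (-4)(k^4 - 8k^3 + 17k^2 + 2k - 24) + (-28k^3 + 140k^2 - 56k - 224)
  k^4 - 8k^3 + 17k^2 + 2k - 24 = (-(1/28)k + 3/28)(-28k^3 + 140k^2 - 56k - 224) + (0)
Last nonzero remainder: -28k^3 + 140k^2 - 56k - 224. Dividing through by -28 gives the monic gcd k^3 - 5k^2 + 2k + 8.

8 + 2k - 5k^2 + k^3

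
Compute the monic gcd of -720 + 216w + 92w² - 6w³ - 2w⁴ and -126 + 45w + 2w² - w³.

-6 + w

Repeated division with remainder:
  -2w⁴ - 6w³ + 92w² + 216w - 720 = (2w + 10)(-w³ + 2w² + 45w - 126) + (-18w² + 18w + 540)
  -w³ + 2w² + 45w - 126 = ((1/18)w - 1/18)(-18w² + 18w + 540) + (16w - 96)
  -18w² + 18w + 540 = (-(9/8)w - 45/8)(16w - 96) + (0)
Last nonzero remainder: 16w - 96. Dividing through by 16 gives the monic gcd w - 6.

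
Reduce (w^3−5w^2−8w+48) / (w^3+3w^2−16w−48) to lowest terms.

(w−4)/(w+4)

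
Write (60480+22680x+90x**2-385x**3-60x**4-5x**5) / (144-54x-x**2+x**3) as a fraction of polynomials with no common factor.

(-1260-525x-50x**2-5x**3)/(-3+x)

Apply the Euclidean algorithm:
  -5x**5-60x**4-385x**3+90x**2+22680x+60480 = (-5x**2-65x-720)(x**3-x**2-54x+144) + (-3420x**2-6840x+164160)
  x**3-x**2-54x+144 = (-(1/3420)x+1/1140)(-3420x**2-6840x+164160) + (0)
Last nonzero remainder: -3420x**2-6840x+164160. Dividing through by -3420 gives the monic gcd x**2+2x-48.
Cancel x**2+2x-48 from numerator and denominator to get the reduced form.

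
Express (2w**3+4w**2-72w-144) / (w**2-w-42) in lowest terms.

By polynomial division,
  2w**3+4w**2-72w-144 = (2w+6)(w**2-w-42) + (18w+108)
  w**2-w-42 = ((1/18)w-7/18)(18w+108) + (0)
Last nonzero remainder: 18w+108. Dividing through by 18 gives the monic gcd w+6.
Cancel w+6 from numerator and denominator to get the reduced form.

(2w**2-8w-24)/(w-7)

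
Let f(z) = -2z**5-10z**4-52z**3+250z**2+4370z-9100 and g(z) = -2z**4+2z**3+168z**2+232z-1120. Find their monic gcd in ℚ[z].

Euclidean algorithm in ℚ[z]:
  -2z**5-10z**4-52z**3+250z**2+4370z-9100 = (z+6)(-2z**4+2z**3+168z**2+232z-1120) + (-232z**3-990z**2+4098z-2380)
  -2z**4+2z**3+168z**2+232z-1120 = ((1/116)z-611/13456)(-232z**3-990z**2+4098z-2380) + ((590175/6728)z**2+(2950875/6728)z-4131225/3364)
  -232z**3-990z**2+4098z-2380 = (-(1560896/590175)z+228752/118035)((590175/6728)z**2+(2950875/6728)z-4131225/3364) + (0)
Last nonzero remainder: (590175/6728)z**2+(2950875/6728)z-4131225/3364. Dividing through by 590175/6728 gives the monic gcd z**2+5z-14.

z**2+5z-14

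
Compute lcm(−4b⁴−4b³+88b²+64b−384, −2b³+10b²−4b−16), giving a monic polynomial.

b⁵+2b⁴−21b³−38b²+80b+96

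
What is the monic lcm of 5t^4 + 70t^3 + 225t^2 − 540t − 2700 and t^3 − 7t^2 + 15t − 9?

t^6 + 10t^5 − 8t^4 − 246t^3 + 27t^2 + 1836t − 1620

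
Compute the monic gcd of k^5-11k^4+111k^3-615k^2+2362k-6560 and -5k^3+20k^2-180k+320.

Apply the Euclidean algorithm:
  k^5-11k^4+111k^3-615k^2+2362k-6560 = (-(1/5)k^2+(7/5)k-47/5)(-5k^3+20k^2-180k+320) + (-111k^2+222k-3552)
  -5k^3+20k^2-180k+320 = ((5/111)k-10/111)(-111k^2+222k-3552) + (0)
Last nonzero remainder: -111k^2+222k-3552. Dividing through by -111 gives the monic gcd k^2-2k+32.

k^2-2k+32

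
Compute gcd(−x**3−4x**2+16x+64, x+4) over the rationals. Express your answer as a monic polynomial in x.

x+4

Repeated division with remainder:
  −x**3−4x**2+16x+64 = (−x**2+16)(x+4) + (0)
The last nonzero remainder x+4 is already monic.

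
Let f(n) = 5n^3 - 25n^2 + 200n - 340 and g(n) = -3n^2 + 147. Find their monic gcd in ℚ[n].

By polynomial division,
  5n^3 - 25n^2 + 200n - 340 = (-(5/3)n + 25/3)(-3n^2 + 147) + (445n - 1565)
  -3n^2 + 147 = (-(3/445)n - 939/39605)(445n - 1565) + (870480/7921)
  445n - 1565 = ((704969/174096)n - 2479273/174096)(870480/7921) + (0)
The last nonzero remainder is the constant 870480/7921, so the polynomials are coprime and gcd = 1.

1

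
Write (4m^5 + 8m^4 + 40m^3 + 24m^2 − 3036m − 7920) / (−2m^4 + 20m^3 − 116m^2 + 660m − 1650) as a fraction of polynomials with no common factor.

(−2m^2 − 14m − 24)/(m − 5)

Repeated division with remainder:
  4m^5 + 8m^4 + 40m^3 + 24m^2 − 3036m − 7920 = (−2m − 24)(−2m^4 + 20m^3 − 116m^2 + 660m − 1650) + (288m^3 − 1440m^2 + 9504m − 47520)
  −2m^4 + 20m^3 − 116m^2 + 660m − 1650 = (−(1/144)m + 5/144)(288m^3 − 1440m^2 + 9504m − 47520) + (0)
Last nonzero remainder: 288m^3 − 1440m^2 + 9504m − 47520. Dividing through by 288 gives the monic gcd m^3 − 5m^2 + 33m − 165.
Cancel m^3 − 5m^2 + 33m − 165 from numerator and denominator to get the reduced form.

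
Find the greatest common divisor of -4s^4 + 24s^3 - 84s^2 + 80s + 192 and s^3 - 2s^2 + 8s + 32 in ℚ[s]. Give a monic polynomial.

s^2 - 4s + 16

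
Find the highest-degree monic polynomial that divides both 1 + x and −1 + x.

1

By polynomial division,
  x + 1 = (x − 1) + (2)
  x − 1 = ((1/2)x − 1/2)(2) + (0)
The last nonzero remainder is the constant 2, so the polynomials are coprime and gcd = 1.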